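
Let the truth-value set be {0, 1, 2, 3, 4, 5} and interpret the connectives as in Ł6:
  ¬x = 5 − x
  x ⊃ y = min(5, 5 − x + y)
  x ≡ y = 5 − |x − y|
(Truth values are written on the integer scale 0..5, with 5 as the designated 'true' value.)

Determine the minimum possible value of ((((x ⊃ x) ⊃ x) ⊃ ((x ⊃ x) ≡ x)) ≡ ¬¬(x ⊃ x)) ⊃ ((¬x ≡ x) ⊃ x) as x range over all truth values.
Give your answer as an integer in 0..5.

3

Take x = 2:
x ⊃ x = 2 ⊃ 2 = 5
(x ⊃ x) ⊃ x = 5 ⊃ 2 = 2
x ⊃ x = 2 ⊃ 2 = 5
(x ⊃ x) ≡ x = 5 ≡ 2 = 2
((x ⊃ x) ⊃ x) ⊃ ((x ⊃ x) ≡ x) = 2 ⊃ 2 = 5
x ⊃ x = 2 ⊃ 2 = 5
¬(x ⊃ x) = ¬5 = 0
¬¬(x ⊃ x) = ¬0 = 5
(((x ⊃ x) ⊃ x) ⊃ ((x ⊃ x) ≡ x)) ≡ ¬¬(x ⊃ x) = 5 ≡ 5 = 5
¬x = ¬2 = 3
¬x ≡ x = 3 ≡ 2 = 4
(¬x ≡ x) ⊃ x = 4 ⊃ 2 = 3
((((x ⊃ x) ⊃ x) ⊃ ((x ⊃ x) ≡ x)) ≡ ¬¬(x ⊃ x)) ⊃ ((¬x ≡ x) ⊃ x) = 5 ⊃ 3 = 3
No assignment yields a value below 3, so this is the minimum.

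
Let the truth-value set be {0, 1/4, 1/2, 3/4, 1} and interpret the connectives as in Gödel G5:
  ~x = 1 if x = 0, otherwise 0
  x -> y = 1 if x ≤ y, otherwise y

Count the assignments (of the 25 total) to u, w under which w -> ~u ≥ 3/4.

9

value 1: 9 assignments (counts)
value 0: 16 assignments
So 9 of the 25 assignments meet the threshold.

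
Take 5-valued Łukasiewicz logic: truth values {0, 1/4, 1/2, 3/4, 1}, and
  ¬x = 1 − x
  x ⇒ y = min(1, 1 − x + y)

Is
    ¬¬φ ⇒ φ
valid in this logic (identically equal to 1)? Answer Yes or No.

Yes

φ = 0 ↦ 1
φ = 1/4 ↦ 1
φ = 1/2 ↦ 1
φ = 3/4 ↦ 1
φ = 1 ↦ 1
Every assignment gives a value ≥ 1.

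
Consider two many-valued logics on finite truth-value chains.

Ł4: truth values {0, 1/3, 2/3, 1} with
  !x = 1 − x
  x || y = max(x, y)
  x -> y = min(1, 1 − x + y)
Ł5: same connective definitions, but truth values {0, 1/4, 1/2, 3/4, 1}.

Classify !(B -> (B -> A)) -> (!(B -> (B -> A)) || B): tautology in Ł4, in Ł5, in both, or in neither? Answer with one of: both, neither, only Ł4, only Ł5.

In Ł4: every assignment gives 1 — tautology.
In Ł5: every assignment gives 1 — tautology.

both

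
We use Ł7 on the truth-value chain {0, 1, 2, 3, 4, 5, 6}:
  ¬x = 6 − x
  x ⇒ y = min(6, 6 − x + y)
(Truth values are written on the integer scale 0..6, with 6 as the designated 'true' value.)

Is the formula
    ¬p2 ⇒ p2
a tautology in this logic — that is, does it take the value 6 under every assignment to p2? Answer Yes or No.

No

Counterexample: take p2 = 0.
¬p2 = ¬0 = 6
¬p2 ⇒ p2 = 6 ⇒ 0 = 0
This gives 0 ≠ 6.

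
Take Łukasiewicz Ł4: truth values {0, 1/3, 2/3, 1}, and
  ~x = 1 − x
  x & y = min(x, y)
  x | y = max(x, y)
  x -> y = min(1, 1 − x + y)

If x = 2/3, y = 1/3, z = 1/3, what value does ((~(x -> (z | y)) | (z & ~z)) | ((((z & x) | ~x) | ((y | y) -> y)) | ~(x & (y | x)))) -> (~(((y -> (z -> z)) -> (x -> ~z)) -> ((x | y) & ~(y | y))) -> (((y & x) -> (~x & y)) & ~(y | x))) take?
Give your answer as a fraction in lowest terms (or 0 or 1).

1

z | y = 1/3 | 1/3 = 1/3
x -> (z | y) = 2/3 -> 1/3 = 2/3
~(x -> (z | y)) = ~2/3 = 1/3
~z = ~1/3 = 2/3
z & ~z = 1/3 & 2/3 = 1/3
~(x -> (z | y)) | (z & ~z) = 1/3 | 1/3 = 1/3
z & x = 1/3 & 2/3 = 1/3
~x = ~2/3 = 1/3
(z & x) | ~x = 1/3 | 1/3 = 1/3
y | y = 1/3 | 1/3 = 1/3
(y | y) -> y = 1/3 -> 1/3 = 1
((z & x) | ~x) | ((y | y) -> y) = 1/3 | 1 = 1
y | x = 1/3 | 2/3 = 2/3
x & (y | x) = 2/3 & 2/3 = 2/3
~(x & (y | x)) = ~2/3 = 1/3
(((z & x) | ~x) | ((y | y) -> y)) | ~(x & (y | x)) = 1 | 1/3 = 1
(~(x -> (z | y)) | (z & ~z)) | ((((z & x) | ~x) | ((y | y) -> y)) | ~(x & (y | x))) = 1/3 | 1 = 1
z -> z = 1/3 -> 1/3 = 1
y -> (z -> z) = 1/3 -> 1 = 1
~z = ~1/3 = 2/3
x -> ~z = 2/3 -> 2/3 = 1
(y -> (z -> z)) -> (x -> ~z) = 1 -> 1 = 1
x | y = 2/3 | 1/3 = 2/3
y | y = 1/3 | 1/3 = 1/3
~(y | y) = ~1/3 = 2/3
(x | y) & ~(y | y) = 2/3 & 2/3 = 2/3
((y -> (z -> z)) -> (x -> ~z)) -> ((x | y) & ~(y | y)) = 1 -> 2/3 = 2/3
~(((y -> (z -> z)) -> (x -> ~z)) -> ((x | y) & ~(y | y))) = ~2/3 = 1/3
y & x = 1/3 & 2/3 = 1/3
~x = ~2/3 = 1/3
~x & y = 1/3 & 1/3 = 1/3
(y & x) -> (~x & y) = 1/3 -> 1/3 = 1
y | x = 1/3 | 2/3 = 2/3
~(y | x) = ~2/3 = 1/3
((y & x) -> (~x & y)) & ~(y | x) = 1 & 1/3 = 1/3
~(((y -> (z -> z)) -> (x -> ~z)) -> ((x | y) & ~(y | y))) -> (((y & x) -> (~x & y)) & ~(y | x)) = 1/3 -> 1/3 = 1
((~(x -> (z | y)) | (z & ~z)) | ((((z & x) | ~x) | ((y | y) -> y)) | ~(x & (y | x)))) -> (~(((y -> (z -> z)) -> (x -> ~z)) -> ((x | y) & ~(y | y))) -> (((y & x) -> (~x & y)) & ~(y | x))) = 1 -> 1 = 1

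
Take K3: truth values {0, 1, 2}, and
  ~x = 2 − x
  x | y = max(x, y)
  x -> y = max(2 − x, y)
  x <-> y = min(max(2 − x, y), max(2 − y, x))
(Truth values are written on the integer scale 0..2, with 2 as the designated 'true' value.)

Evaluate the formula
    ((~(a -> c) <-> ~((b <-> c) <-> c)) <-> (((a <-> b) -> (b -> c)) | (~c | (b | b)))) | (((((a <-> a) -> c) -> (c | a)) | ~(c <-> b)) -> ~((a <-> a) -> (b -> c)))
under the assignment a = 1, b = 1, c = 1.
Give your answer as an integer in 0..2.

1

a -> c = 1 -> 1 = 1
~(a -> c) = ~1 = 1
b <-> c = 1 <-> 1 = 1
(b <-> c) <-> c = 1 <-> 1 = 1
~((b <-> c) <-> c) = ~1 = 1
~(a -> c) <-> ~((b <-> c) <-> c) = 1 <-> 1 = 1
a <-> b = 1 <-> 1 = 1
b -> c = 1 -> 1 = 1
(a <-> b) -> (b -> c) = 1 -> 1 = 1
~c = ~1 = 1
b | b = 1 | 1 = 1
~c | (b | b) = 1 | 1 = 1
((a <-> b) -> (b -> c)) | (~c | (b | b)) = 1 | 1 = 1
(~(a -> c) <-> ~((b <-> c) <-> c)) <-> (((a <-> b) -> (b -> c)) | (~c | (b | b))) = 1 <-> 1 = 1
a <-> a = 1 <-> 1 = 1
(a <-> a) -> c = 1 -> 1 = 1
c | a = 1 | 1 = 1
((a <-> a) -> c) -> (c | a) = 1 -> 1 = 1
c <-> b = 1 <-> 1 = 1
~(c <-> b) = ~1 = 1
(((a <-> a) -> c) -> (c | a)) | ~(c <-> b) = 1 | 1 = 1
a <-> a = 1 <-> 1 = 1
b -> c = 1 -> 1 = 1
(a <-> a) -> (b -> c) = 1 -> 1 = 1
~((a <-> a) -> (b -> c)) = ~1 = 1
((((a <-> a) -> c) -> (c | a)) | ~(c <-> b)) -> ~((a <-> a) -> (b -> c)) = 1 -> 1 = 1
((~(a -> c) <-> ~((b <-> c) <-> c)) <-> (((a <-> b) -> (b -> c)) | (~c | (b | b)))) | (((((a <-> a) -> c) -> (c | a)) | ~(c <-> b)) -> ~((a <-> a) -> (b -> c))) = 1 | 1 = 1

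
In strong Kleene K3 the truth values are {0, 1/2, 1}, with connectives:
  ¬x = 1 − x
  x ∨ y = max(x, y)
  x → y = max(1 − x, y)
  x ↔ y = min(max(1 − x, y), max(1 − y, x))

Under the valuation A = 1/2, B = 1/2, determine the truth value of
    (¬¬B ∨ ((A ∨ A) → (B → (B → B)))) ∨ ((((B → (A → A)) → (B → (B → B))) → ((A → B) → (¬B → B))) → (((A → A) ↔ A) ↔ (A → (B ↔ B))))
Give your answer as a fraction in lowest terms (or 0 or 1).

1/2

¬B = ¬1/2 = 1/2
¬¬B = ¬1/2 = 1/2
A ∨ A = 1/2 ∨ 1/2 = 1/2
B → B = 1/2 → 1/2 = 1/2
B → (B → B) = 1/2 → 1/2 = 1/2
(A ∨ A) → (B → (B → B)) = 1/2 → 1/2 = 1/2
¬¬B ∨ ((A ∨ A) → (B → (B → B))) = 1/2 ∨ 1/2 = 1/2
A → A = 1/2 → 1/2 = 1/2
B → (A → A) = 1/2 → 1/2 = 1/2
B → B = 1/2 → 1/2 = 1/2
B → (B → B) = 1/2 → 1/2 = 1/2
(B → (A → A)) → (B → (B → B)) = 1/2 → 1/2 = 1/2
A → B = 1/2 → 1/2 = 1/2
¬B = ¬1/2 = 1/2
¬B → B = 1/2 → 1/2 = 1/2
(A → B) → (¬B → B) = 1/2 → 1/2 = 1/2
((B → (A → A)) → (B → (B → B))) → ((A → B) → (¬B → B)) = 1/2 → 1/2 = 1/2
A → A = 1/2 → 1/2 = 1/2
(A → A) ↔ A = 1/2 ↔ 1/2 = 1/2
B ↔ B = 1/2 ↔ 1/2 = 1/2
A → (B ↔ B) = 1/2 → 1/2 = 1/2
((A → A) ↔ A) ↔ (A → (B ↔ B)) = 1/2 ↔ 1/2 = 1/2
(((B → (A → A)) → (B → (B → B))) → ((A → B) → (¬B → B))) → (((A → A) ↔ A) ↔ (A → (B ↔ B))) = 1/2 → 1/2 = 1/2
(¬¬B ∨ ((A ∨ A) → (B → (B → B)))) ∨ ((((B → (A → A)) → (B → (B → B))) → ((A → B) → (¬B → B))) → (((A → A) ↔ A) ↔ (A → (B ↔ B)))) = 1/2 ∨ 1/2 = 1/2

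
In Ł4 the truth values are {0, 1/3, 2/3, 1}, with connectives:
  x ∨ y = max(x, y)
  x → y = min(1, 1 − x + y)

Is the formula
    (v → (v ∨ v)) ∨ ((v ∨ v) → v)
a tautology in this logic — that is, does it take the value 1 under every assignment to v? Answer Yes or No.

v = 0 ↦ 1
v = 1/3 ↦ 1
v = 2/3 ↦ 1
v = 1 ↦ 1
Every assignment gives a value ≥ 1.

Yes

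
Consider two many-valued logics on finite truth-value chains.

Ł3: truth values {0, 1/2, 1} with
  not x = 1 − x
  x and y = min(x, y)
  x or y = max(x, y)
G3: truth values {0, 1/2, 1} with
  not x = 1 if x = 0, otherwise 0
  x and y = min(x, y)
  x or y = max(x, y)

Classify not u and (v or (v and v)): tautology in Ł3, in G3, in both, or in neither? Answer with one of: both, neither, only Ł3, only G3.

neither

In Ł3: at u = 0, v = 0 the value is 0 — not a tautology.
In G3: at u = 0, v = 0 the value is 0 — not a tautology.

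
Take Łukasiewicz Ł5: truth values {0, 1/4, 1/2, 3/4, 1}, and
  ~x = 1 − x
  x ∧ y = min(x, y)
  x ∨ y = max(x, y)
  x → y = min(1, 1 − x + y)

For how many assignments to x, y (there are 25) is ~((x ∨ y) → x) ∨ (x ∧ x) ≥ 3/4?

13

value 1: 6 assignments (counts)
value 3/4: 7 assignments (counts)
value 1/2: 7 assignments
value 1/4: 4 assignments
value 0: 1 assignment
So 13 of the 25 assignments meet the threshold.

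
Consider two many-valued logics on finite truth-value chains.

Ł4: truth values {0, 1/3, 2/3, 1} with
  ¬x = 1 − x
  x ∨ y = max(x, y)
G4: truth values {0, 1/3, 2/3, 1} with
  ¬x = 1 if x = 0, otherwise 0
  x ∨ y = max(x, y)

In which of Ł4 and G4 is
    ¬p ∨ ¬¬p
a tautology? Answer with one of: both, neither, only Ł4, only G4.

In Ł4: at p = 1/3 the value is 2/3 — not a tautology.
In G4: every assignment gives 1 — tautology.

only G4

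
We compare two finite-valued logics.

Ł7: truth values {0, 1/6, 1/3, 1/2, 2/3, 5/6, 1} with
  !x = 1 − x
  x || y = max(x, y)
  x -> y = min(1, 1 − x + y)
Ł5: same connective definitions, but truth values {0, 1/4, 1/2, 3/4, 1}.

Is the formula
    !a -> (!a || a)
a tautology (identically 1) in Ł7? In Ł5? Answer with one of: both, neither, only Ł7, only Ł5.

In Ł7: every assignment gives 1 — tautology.
In Ł5: every assignment gives 1 — tautology.

both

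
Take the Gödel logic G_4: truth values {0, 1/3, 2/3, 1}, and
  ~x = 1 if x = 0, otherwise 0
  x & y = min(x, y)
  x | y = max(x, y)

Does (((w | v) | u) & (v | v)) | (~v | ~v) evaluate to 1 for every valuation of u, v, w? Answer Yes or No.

Counterexample: take u = 0, v = 1/3, w = 0.
w | v = 0 | 1/3 = 1/3
(w | v) | u = 1/3 | 0 = 1/3
v | v = 1/3 | 1/3 = 1/3
((w | v) | u) & (v | v) = 1/3 & 1/3 = 1/3
~v = ~1/3 = 0
~v = ~1/3 = 0
~v | ~v = 0 | 0 = 0
(((w | v) | u) & (v | v)) | (~v | ~v) = 1/3 | 0 = 1/3
This gives 1/3 ≠ 1.

No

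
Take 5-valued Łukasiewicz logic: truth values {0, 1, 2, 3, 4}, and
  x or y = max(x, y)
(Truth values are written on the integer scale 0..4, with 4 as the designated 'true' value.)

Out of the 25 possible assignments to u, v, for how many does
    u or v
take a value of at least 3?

value 4: 9 assignments (counts)
value 3: 7 assignments (counts)
value 2: 5 assignments
value 1: 3 assignments
value 0: 1 assignment
So 16 of the 25 assignments meet the threshold.

16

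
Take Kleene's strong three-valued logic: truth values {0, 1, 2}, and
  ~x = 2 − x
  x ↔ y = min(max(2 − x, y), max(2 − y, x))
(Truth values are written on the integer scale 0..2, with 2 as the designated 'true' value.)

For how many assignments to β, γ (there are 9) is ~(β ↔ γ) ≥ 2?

2

β = 0, γ = 0 ↦ 0  <
β = 0, γ = 1 ↦ 1  <
β = 0, γ = 2 ↦ 2  ≥
β = 1, γ = 0 ↦ 1  <
β = 1, γ = 1 ↦ 1  <
β = 1, γ = 2 ↦ 1  <
β = 2, γ = 0 ↦ 2  ≥
β = 2, γ = 1 ↦ 1  <
β = 2, γ = 2 ↦ 0  <
So 2 of the 9 assignments meet the threshold.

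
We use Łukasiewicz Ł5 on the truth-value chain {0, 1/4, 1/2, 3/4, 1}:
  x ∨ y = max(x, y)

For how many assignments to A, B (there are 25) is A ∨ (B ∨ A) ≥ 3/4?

16

value 1: 9 assignments (counts)
value 3/4: 7 assignments (counts)
value 1/2: 5 assignments
value 1/4: 3 assignments
value 0: 1 assignment
So 16 of the 25 assignments meet the threshold.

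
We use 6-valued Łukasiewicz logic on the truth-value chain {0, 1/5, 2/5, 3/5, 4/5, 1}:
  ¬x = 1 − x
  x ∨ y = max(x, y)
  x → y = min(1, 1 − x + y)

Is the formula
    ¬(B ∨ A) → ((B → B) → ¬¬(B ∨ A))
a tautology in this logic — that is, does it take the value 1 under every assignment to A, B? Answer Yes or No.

Counterexample: take A = 0, B = 0.
B ∨ A = 0 ∨ 0 = 0
¬(B ∨ A) = ¬0 = 1
B → B = 0 → 0 = 1
B ∨ A = 0 ∨ 0 = 0
¬(B ∨ A) = ¬0 = 1
¬¬(B ∨ A) = ¬1 = 0
(B → B) → ¬¬(B ∨ A) = 1 → 0 = 0
¬(B ∨ A) → ((B → B) → ¬¬(B ∨ A)) = 1 → 0 = 0
This gives 0 ≠ 1.

No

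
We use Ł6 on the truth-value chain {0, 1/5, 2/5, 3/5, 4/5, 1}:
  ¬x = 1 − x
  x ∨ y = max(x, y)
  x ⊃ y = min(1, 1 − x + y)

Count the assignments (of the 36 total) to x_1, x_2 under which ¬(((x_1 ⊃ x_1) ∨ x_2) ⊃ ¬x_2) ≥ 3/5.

value 1: 6 assignments (counts)
value 4/5: 6 assignments (counts)
value 3/5: 6 assignments (counts)
value 2/5: 6 assignments
value 1/5: 6 assignments
value 0: 6 assignments
So 18 of the 36 assignments meet the threshold.

18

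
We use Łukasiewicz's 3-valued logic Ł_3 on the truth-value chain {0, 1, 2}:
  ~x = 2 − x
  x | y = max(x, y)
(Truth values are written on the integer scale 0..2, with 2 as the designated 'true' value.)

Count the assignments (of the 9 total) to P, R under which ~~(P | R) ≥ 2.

5

P = 0, R = 0 ↦ 0  <
P = 0, R = 1 ↦ 1  <
P = 0, R = 2 ↦ 2  ≥
P = 1, R = 0 ↦ 1  <
P = 1, R = 1 ↦ 1  <
P = 1, R = 2 ↦ 2  ≥
P = 2, R = 0 ↦ 2  ≥
P = 2, R = 1 ↦ 2  ≥
P = 2, R = 2 ↦ 2  ≥
So 5 of the 9 assignments meet the threshold.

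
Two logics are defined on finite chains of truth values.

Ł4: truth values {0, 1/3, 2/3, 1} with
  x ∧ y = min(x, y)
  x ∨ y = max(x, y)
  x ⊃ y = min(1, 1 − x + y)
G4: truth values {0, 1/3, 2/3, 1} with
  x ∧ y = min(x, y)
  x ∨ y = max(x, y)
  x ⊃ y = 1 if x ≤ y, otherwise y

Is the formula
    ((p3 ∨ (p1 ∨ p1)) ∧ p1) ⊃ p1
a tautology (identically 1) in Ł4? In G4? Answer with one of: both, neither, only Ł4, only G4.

In Ł4: every assignment gives 1 — tautology.
In G4: every assignment gives 1 — tautology.

both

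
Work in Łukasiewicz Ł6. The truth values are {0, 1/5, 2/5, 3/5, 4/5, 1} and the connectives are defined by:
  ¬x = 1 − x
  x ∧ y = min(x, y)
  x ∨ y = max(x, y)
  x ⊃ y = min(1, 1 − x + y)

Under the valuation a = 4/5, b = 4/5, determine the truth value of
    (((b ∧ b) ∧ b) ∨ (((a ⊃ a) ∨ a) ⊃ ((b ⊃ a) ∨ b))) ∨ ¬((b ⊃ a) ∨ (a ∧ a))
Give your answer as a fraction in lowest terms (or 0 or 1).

b ∧ b = 4/5 ∧ 4/5 = 4/5
(b ∧ b) ∧ b = 4/5 ∧ 4/5 = 4/5
a ⊃ a = 4/5 ⊃ 4/5 = 1
(a ⊃ a) ∨ a = 1 ∨ 4/5 = 1
b ⊃ a = 4/5 ⊃ 4/5 = 1
(b ⊃ a) ∨ b = 1 ∨ 4/5 = 1
((a ⊃ a) ∨ a) ⊃ ((b ⊃ a) ∨ b) = 1 ⊃ 1 = 1
((b ∧ b) ∧ b) ∨ (((a ⊃ a) ∨ a) ⊃ ((b ⊃ a) ∨ b)) = 4/5 ∨ 1 = 1
b ⊃ a = 4/5 ⊃ 4/5 = 1
a ∧ a = 4/5 ∧ 4/5 = 4/5
(b ⊃ a) ∨ (a ∧ a) = 1 ∨ 4/5 = 1
¬((b ⊃ a) ∨ (a ∧ a)) = ¬1 = 0
(((b ∧ b) ∧ b) ∨ (((a ⊃ a) ∨ a) ⊃ ((b ⊃ a) ∨ b))) ∨ ¬((b ⊃ a) ∨ (a ∧ a)) = 1 ∨ 0 = 1

1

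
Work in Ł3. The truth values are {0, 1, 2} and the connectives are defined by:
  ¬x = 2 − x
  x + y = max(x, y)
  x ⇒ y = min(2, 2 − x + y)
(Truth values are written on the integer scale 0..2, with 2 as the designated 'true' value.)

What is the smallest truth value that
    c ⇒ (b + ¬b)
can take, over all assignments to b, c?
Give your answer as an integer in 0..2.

1

Take b = 1, c = 2:
¬b = ¬1 = 1
b + ¬b = 1 + 1 = 1
c ⇒ (b + ¬b) = 2 ⇒ 1 = 1
No assignment yields a value below 1, so this is the minimum.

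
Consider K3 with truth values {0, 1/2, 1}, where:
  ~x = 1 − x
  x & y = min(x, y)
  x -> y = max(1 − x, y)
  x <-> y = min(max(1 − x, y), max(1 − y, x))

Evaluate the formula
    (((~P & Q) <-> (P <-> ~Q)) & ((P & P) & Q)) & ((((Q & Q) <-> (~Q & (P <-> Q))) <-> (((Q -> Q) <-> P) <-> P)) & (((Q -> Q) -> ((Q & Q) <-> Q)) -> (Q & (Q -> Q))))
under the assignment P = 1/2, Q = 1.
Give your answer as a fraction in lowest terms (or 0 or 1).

1/2

~P = ~1/2 = 1/2
~P & Q = 1/2 & 1 = 1/2
~Q = ~1 = 0
P <-> ~Q = 1/2 <-> 0 = 1/2
(~P & Q) <-> (P <-> ~Q) = 1/2 <-> 1/2 = 1/2
P & P = 1/2 & 1/2 = 1/2
(P & P) & Q = 1/2 & 1 = 1/2
((~P & Q) <-> (P <-> ~Q)) & ((P & P) & Q) = 1/2 & 1/2 = 1/2
Q & Q = 1 & 1 = 1
~Q = ~1 = 0
P <-> Q = 1/2 <-> 1 = 1/2
~Q & (P <-> Q) = 0 & 1/2 = 0
(Q & Q) <-> (~Q & (P <-> Q)) = 1 <-> 0 = 0
Q -> Q = 1 -> 1 = 1
(Q -> Q) <-> P = 1 <-> 1/2 = 1/2
((Q -> Q) <-> P) <-> P = 1/2 <-> 1/2 = 1/2
((Q & Q) <-> (~Q & (P <-> Q))) <-> (((Q -> Q) <-> P) <-> P) = 0 <-> 1/2 = 1/2
Q -> Q = 1 -> 1 = 1
Q & Q = 1 & 1 = 1
(Q & Q) <-> Q = 1 <-> 1 = 1
(Q -> Q) -> ((Q & Q) <-> Q) = 1 -> 1 = 1
Q -> Q = 1 -> 1 = 1
Q & (Q -> Q) = 1 & 1 = 1
((Q -> Q) -> ((Q & Q) <-> Q)) -> (Q & (Q -> Q)) = 1 -> 1 = 1
(((Q & Q) <-> (~Q & (P <-> Q))) <-> (((Q -> Q) <-> P) <-> P)) & (((Q -> Q) -> ((Q & Q) <-> Q)) -> (Q & (Q -> Q))) = 1/2 & 1 = 1/2
(((~P & Q) <-> (P <-> ~Q)) & ((P & P) & Q)) & ((((Q & Q) <-> (~Q & (P <-> Q))) <-> (((Q -> Q) <-> P) <-> P)) & (((Q -> Q) -> ((Q & Q) <-> Q)) -> (Q & (Q -> Q)))) = 1/2 & 1/2 = 1/2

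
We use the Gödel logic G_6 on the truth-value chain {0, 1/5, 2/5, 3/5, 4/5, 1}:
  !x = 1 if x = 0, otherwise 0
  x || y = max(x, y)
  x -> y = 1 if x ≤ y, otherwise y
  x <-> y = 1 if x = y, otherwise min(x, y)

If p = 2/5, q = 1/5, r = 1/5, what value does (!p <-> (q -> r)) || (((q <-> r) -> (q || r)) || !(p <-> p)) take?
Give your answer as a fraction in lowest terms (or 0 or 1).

!p = !2/5 = 0
q -> r = 1/5 -> 1/5 = 1
!p <-> (q -> r) = 0 <-> 1 = 0
q <-> r = 1/5 <-> 1/5 = 1
q || r = 1/5 || 1/5 = 1/5
(q <-> r) -> (q || r) = 1 -> 1/5 = 1/5
p <-> p = 2/5 <-> 2/5 = 1
!(p <-> p) = !1 = 0
((q <-> r) -> (q || r)) || !(p <-> p) = 1/5 || 0 = 1/5
(!p <-> (q -> r)) || (((q <-> r) -> (q || r)) || !(p <-> p)) = 0 || 1/5 = 1/5

1/5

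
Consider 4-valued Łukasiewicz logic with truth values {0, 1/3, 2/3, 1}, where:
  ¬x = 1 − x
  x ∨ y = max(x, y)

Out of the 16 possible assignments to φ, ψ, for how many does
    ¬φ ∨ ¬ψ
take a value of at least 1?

φ = 0, ψ = 0 ↦ 1  ≥
φ = 0, ψ = 1/3 ↦ 1  ≥
φ = 0, ψ = 2/3 ↦ 1  ≥
φ = 0, ψ = 1 ↦ 1  ≥
φ = 1/3, ψ = 0 ↦ 1  ≥
φ = 1/3, ψ = 1/3 ↦ 2/3  <
φ = 1/3, ψ = 2/3 ↦ 2/3  <
φ = 1/3, ψ = 1 ↦ 2/3  <
φ = 2/3, ψ = 0 ↦ 1  ≥
φ = 2/3, ψ = 1/3 ↦ 2/3  <
φ = 2/3, ψ = 2/3 ↦ 1/3  <
φ = 2/3, ψ = 1 ↦ 1/3  <
φ = 1, ψ = 0 ↦ 1  ≥
φ = 1, ψ = 1/3 ↦ 2/3  <
φ = 1, ψ = 2/3 ↦ 1/3  <
φ = 1, ψ = 1 ↦ 0  <
So 7 of the 16 assignments meet the threshold.

7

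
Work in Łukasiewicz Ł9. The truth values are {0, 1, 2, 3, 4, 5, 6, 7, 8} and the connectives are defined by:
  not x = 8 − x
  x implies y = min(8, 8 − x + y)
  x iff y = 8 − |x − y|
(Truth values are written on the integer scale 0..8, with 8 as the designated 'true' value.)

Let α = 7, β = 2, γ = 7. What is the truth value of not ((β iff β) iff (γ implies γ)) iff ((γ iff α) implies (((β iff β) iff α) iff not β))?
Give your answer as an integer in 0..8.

1

β iff β = 2 iff 2 = 8
γ implies γ = 7 implies 7 = 8
(β iff β) iff (γ implies γ) = 8 iff 8 = 8
not ((β iff β) iff (γ implies γ)) = not 8 = 0
γ iff α = 7 iff 7 = 8
β iff β = 2 iff 2 = 8
(β iff β) iff α = 8 iff 7 = 7
not β = not 2 = 6
((β iff β) iff α) iff not β = 7 iff 6 = 7
(γ iff α) implies (((β iff β) iff α) iff not β) = 8 implies 7 = 7
not ((β iff β) iff (γ implies γ)) iff ((γ iff α) implies (((β iff β) iff α) iff not β)) = 0 iff 7 = 1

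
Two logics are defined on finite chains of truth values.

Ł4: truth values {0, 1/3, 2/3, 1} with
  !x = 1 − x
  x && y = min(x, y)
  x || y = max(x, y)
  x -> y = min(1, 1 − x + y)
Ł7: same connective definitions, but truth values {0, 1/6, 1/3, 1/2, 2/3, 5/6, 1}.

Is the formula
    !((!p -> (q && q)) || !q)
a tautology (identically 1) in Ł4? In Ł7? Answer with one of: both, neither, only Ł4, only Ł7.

neither

In Ł4: at p = 0, q = 0 the value is 0 — not a tautology.
In Ł7: at p = 0, q = 0 the value is 0 — not a tautology.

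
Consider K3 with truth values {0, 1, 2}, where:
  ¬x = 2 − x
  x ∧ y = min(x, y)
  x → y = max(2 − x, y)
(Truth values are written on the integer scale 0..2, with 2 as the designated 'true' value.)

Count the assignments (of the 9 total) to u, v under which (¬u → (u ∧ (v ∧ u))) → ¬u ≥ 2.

u = 0, v = 0 ↦ 2  ≥
u = 0, v = 1 ↦ 2  ≥
u = 0, v = 2 ↦ 2  ≥
u = 1, v = 0 ↦ 1  <
u = 1, v = 1 ↦ 1  <
u = 1, v = 2 ↦ 1  <
u = 2, v = 0 ↦ 0  <
u = 2, v = 1 ↦ 0  <
u = 2, v = 2 ↦ 0  <
So 3 of the 9 assignments meet the threshold.

3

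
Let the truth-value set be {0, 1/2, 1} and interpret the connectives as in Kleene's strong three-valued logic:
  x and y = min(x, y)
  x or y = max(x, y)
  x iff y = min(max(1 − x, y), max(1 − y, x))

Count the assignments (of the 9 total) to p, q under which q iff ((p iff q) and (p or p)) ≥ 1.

p = 0, q = 0 ↦ 1  ≥
p = 0, q = 1/2 ↦ 1/2  <
p = 0, q = 1 ↦ 0  <
p = 1/2, q = 0 ↦ 1/2  <
p = 1/2, q = 1/2 ↦ 1/2  <
p = 1/2, q = 1 ↦ 1/2  <
p = 1, q = 0 ↦ 1  ≥
p = 1, q = 1/2 ↦ 1/2  <
p = 1, q = 1 ↦ 1  ≥
So 3 of the 9 assignments meet the threshold.

3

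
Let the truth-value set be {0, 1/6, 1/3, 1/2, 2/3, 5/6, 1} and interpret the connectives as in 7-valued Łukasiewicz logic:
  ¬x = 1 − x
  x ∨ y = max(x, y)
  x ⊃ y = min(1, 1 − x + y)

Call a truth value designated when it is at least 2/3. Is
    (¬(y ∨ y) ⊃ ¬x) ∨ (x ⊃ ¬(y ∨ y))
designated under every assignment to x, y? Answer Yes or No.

Counterexample: take x = 1, y = 1/2.
y ∨ y = 1/2 ∨ 1/2 = 1/2
¬(y ∨ y) = ¬1/2 = 1/2
¬x = ¬1 = 0
¬(y ∨ y) ⊃ ¬x = 1/2 ⊃ 0 = 1/2
y ∨ y = 1/2 ∨ 1/2 = 1/2
¬(y ∨ y) = ¬1/2 = 1/2
x ⊃ ¬(y ∨ y) = 1 ⊃ 1/2 = 1/2
(¬(y ∨ y) ⊃ ¬x) ∨ (x ⊃ ¬(y ∨ y)) = 1/2 ∨ 1/2 = 1/2
This gives 1/2, which is below 2/3.

No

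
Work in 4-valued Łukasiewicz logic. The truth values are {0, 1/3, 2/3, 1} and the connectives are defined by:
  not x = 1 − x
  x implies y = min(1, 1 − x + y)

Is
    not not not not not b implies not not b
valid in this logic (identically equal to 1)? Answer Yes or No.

Counterexample: take b = 0.
not b = not 0 = 1
not not b = not 1 = 0
not not not b = not 0 = 1
not not not not b = not 1 = 0
not not not not not b = not 0 = 1
not b = not 0 = 1
not not b = not 1 = 0
not not not not not b implies not not b = 1 implies 0 = 0
This gives 0 ≠ 1.

No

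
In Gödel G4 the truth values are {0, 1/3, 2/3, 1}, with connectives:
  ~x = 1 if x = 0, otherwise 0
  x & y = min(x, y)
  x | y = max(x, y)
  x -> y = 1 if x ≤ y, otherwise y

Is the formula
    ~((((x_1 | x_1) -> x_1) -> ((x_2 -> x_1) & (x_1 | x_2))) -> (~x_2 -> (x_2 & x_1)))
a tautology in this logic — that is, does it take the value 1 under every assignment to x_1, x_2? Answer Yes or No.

Counterexample: take x_1 = 0, x_2 = 0.
x_1 | x_1 = 0 | 0 = 0
(x_1 | x_1) -> x_1 = 0 -> 0 = 1
x_2 -> x_1 = 0 -> 0 = 1
x_1 | x_2 = 0 | 0 = 0
(x_2 -> x_1) & (x_1 | x_2) = 1 & 0 = 0
((x_1 | x_1) -> x_1) -> ((x_2 -> x_1) & (x_1 | x_2)) = 1 -> 0 = 0
~x_2 = ~0 = 1
x_2 & x_1 = 0 & 0 = 0
~x_2 -> (x_2 & x_1) = 1 -> 0 = 0
(((x_1 | x_1) -> x_1) -> ((x_2 -> x_1) & (x_1 | x_2))) -> (~x_2 -> (x_2 & x_1)) = 0 -> 0 = 1
~((((x_1 | x_1) -> x_1) -> ((x_2 -> x_1) & (x_1 | x_2))) -> (~x_2 -> (x_2 & x_1))) = ~1 = 0
This gives 0 ≠ 1.

No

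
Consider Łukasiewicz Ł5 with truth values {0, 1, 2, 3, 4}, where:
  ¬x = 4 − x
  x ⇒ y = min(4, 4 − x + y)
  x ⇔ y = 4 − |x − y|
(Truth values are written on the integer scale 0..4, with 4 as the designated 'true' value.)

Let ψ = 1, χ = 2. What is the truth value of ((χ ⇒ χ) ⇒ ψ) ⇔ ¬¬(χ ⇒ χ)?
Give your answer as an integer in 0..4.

χ ⇒ χ = 2 ⇒ 2 = 4
(χ ⇒ χ) ⇒ ψ = 4 ⇒ 1 = 1
χ ⇒ χ = 2 ⇒ 2 = 4
¬(χ ⇒ χ) = ¬4 = 0
¬¬(χ ⇒ χ) = ¬0 = 4
((χ ⇒ χ) ⇒ ψ) ⇔ ¬¬(χ ⇒ χ) = 1 ⇔ 4 = 1

1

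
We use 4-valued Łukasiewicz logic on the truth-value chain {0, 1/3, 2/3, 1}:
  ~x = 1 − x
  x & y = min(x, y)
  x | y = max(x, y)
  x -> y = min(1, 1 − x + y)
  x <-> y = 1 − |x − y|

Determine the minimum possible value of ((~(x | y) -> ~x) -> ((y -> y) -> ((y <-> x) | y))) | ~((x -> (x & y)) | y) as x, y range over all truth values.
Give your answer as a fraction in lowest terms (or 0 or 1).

Take x = 0, y = 1/3:
x | y = 0 | 1/3 = 1/3
~(x | y) = ~1/3 = 2/3
~x = ~0 = 1
~(x | y) -> ~x = 2/3 -> 1 = 1
y -> y = 1/3 -> 1/3 = 1
y <-> x = 1/3 <-> 0 = 2/3
(y <-> x) | y = 2/3 | 1/3 = 2/3
(y -> y) -> ((y <-> x) | y) = 1 -> 2/3 = 2/3
(~(x | y) -> ~x) -> ((y -> y) -> ((y <-> x) | y)) = 1 -> 2/3 = 2/3
x & y = 0 & 1/3 = 0
x -> (x & y) = 0 -> 0 = 1
(x -> (x & y)) | y = 1 | 1/3 = 1
~((x -> (x & y)) | y) = ~1 = 0
((~(x | y) -> ~x) -> ((y -> y) -> ((y <-> x) | y))) | ~((x -> (x & y)) | y) = 2/3 | 0 = 2/3
No assignment yields a value below 2/3, so this is the minimum.

2/3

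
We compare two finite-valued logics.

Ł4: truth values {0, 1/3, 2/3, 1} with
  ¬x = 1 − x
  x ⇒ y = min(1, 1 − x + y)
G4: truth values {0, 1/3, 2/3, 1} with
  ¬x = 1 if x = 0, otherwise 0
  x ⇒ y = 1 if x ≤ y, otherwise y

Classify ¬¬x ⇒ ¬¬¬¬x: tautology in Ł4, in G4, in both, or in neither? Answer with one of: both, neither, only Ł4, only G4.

both

In Ł4: every assignment gives 1 — tautology.
In G4: every assignment gives 1 — tautology.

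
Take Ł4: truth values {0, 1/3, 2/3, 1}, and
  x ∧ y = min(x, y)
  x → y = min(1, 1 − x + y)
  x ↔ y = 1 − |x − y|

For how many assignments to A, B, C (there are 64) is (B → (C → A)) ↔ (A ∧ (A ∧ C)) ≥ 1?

value 1: 7 assignments (counts)
value 2/3: 15 assignments
value 1/3: 20 assignments
value 0: 22 assignments
So 7 of the 64 assignments meet the threshold.

7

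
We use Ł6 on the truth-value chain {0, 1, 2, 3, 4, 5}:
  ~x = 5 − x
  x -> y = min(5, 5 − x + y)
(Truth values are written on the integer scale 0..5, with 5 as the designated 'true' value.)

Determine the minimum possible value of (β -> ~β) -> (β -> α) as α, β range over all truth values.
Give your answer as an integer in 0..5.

3

Take α = 0, β = 2:
~β = ~2 = 3
β -> ~β = 2 -> 3 = 5
β -> α = 2 -> 0 = 3
(β -> ~β) -> (β -> α) = 5 -> 3 = 3
No assignment yields a value below 3, so this is the minimum.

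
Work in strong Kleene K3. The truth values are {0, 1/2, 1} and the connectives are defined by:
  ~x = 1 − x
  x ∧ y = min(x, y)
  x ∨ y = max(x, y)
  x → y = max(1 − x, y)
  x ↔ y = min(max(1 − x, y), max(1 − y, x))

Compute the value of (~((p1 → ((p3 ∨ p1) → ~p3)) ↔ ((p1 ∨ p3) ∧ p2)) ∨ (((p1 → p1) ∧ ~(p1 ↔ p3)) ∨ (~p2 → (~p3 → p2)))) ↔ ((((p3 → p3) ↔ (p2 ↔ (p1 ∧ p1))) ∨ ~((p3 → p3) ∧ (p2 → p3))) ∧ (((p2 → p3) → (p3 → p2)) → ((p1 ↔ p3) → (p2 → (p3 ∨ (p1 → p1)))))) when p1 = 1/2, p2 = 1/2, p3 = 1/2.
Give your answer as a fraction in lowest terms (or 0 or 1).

1/2

p3 ∨ p1 = 1/2 ∨ 1/2 = 1/2
~p3 = ~1/2 = 1/2
(p3 ∨ p1) → ~p3 = 1/2 → 1/2 = 1/2
p1 → ((p3 ∨ p1) → ~p3) = 1/2 → 1/2 = 1/2
p1 ∨ p3 = 1/2 ∨ 1/2 = 1/2
(p1 ∨ p3) ∧ p2 = 1/2 ∧ 1/2 = 1/2
(p1 → ((p3 ∨ p1) → ~p3)) ↔ ((p1 ∨ p3) ∧ p2) = 1/2 ↔ 1/2 = 1/2
~((p1 → ((p3 ∨ p1) → ~p3)) ↔ ((p1 ∨ p3) ∧ p2)) = ~1/2 = 1/2
p1 → p1 = 1/2 → 1/2 = 1/2
p1 ↔ p3 = 1/2 ↔ 1/2 = 1/2
~(p1 ↔ p3) = ~1/2 = 1/2
(p1 → p1) ∧ ~(p1 ↔ p3) = 1/2 ∧ 1/2 = 1/2
~p2 = ~1/2 = 1/2
~p3 = ~1/2 = 1/2
~p3 → p2 = 1/2 → 1/2 = 1/2
~p2 → (~p3 → p2) = 1/2 → 1/2 = 1/2
((p1 → p1) ∧ ~(p1 ↔ p3)) ∨ (~p2 → (~p3 → p2)) = 1/2 ∨ 1/2 = 1/2
~((p1 → ((p3 ∨ p1) → ~p3)) ↔ ((p1 ∨ p3) ∧ p2)) ∨ (((p1 → p1) ∧ ~(p1 ↔ p3)) ∨ (~p2 → (~p3 → p2))) = 1/2 ∨ 1/2 = 1/2
p3 → p3 = 1/2 → 1/2 = 1/2
p1 ∧ p1 = 1/2 ∧ 1/2 = 1/2
p2 ↔ (p1 ∧ p1) = 1/2 ↔ 1/2 = 1/2
(p3 → p3) ↔ (p2 ↔ (p1 ∧ p1)) = 1/2 ↔ 1/2 = 1/2
p3 → p3 = 1/2 → 1/2 = 1/2
p2 → p3 = 1/2 → 1/2 = 1/2
(p3 → p3) ∧ (p2 → p3) = 1/2 ∧ 1/2 = 1/2
~((p3 → p3) ∧ (p2 → p3)) = ~1/2 = 1/2
((p3 → p3) ↔ (p2 ↔ (p1 ∧ p1))) ∨ ~((p3 → p3) ∧ (p2 → p3)) = 1/2 ∨ 1/2 = 1/2
p2 → p3 = 1/2 → 1/2 = 1/2
p3 → p2 = 1/2 → 1/2 = 1/2
(p2 → p3) → (p3 → p2) = 1/2 → 1/2 = 1/2
p1 ↔ p3 = 1/2 ↔ 1/2 = 1/2
p1 → p1 = 1/2 → 1/2 = 1/2
p3 ∨ (p1 → p1) = 1/2 ∨ 1/2 = 1/2
p2 → (p3 ∨ (p1 → p1)) = 1/2 → 1/2 = 1/2
(p1 ↔ p3) → (p2 → (p3 ∨ (p1 → p1))) = 1/2 → 1/2 = 1/2
((p2 → p3) → (p3 → p2)) → ((p1 ↔ p3) → (p2 → (p3 ∨ (p1 → p1)))) = 1/2 → 1/2 = 1/2
(((p3 → p3) ↔ (p2 ↔ (p1 ∧ p1))) ∨ ~((p3 → p3) ∧ (p2 → p3))) ∧ (((p2 → p3) → (p3 → p2)) → ((p1 ↔ p3) → (p2 → (p3 ∨ (p1 → p1))))) = 1/2 ∧ 1/2 = 1/2
(~((p1 → ((p3 ∨ p1) → ~p3)) ↔ ((p1 ∨ p3) ∧ p2)) ∨ (((p1 → p1) ∧ ~(p1 ↔ p3)) ∨ (~p2 → (~p3 → p2)))) ↔ ((((p3 → p3) ↔ (p2 ↔ (p1 ∧ p1))) ∨ ~((p3 → p3) ∧ (p2 → p3))) ∧ (((p2 → p3) → (p3 → p2)) → ((p1 ↔ p3) → (p2 → (p3 ∨ (p1 → p1)))))) = 1/2 ↔ 1/2 = 1/2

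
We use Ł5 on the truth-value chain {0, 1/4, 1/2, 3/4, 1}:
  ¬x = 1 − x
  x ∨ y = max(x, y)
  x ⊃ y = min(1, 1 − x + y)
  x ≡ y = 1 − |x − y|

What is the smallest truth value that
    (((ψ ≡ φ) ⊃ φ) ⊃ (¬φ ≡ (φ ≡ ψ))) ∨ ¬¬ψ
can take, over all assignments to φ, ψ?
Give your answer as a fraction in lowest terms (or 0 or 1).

1/2

Take φ = 3/4, ψ = 1/2:
ψ ≡ φ = 1/2 ≡ 3/4 = 3/4
(ψ ≡ φ) ⊃ φ = 3/4 ⊃ 3/4 = 1
¬φ = ¬3/4 = 1/4
φ ≡ ψ = 3/4 ≡ 1/2 = 3/4
¬φ ≡ (φ ≡ ψ) = 1/4 ≡ 3/4 = 1/2
((ψ ≡ φ) ⊃ φ) ⊃ (¬φ ≡ (φ ≡ ψ)) = 1 ⊃ 1/2 = 1/2
¬ψ = ¬1/2 = 1/2
¬¬ψ = ¬1/2 = 1/2
(((ψ ≡ φ) ⊃ φ) ⊃ (¬φ ≡ (φ ≡ ψ))) ∨ ¬¬ψ = 1/2 ∨ 1/2 = 1/2
No assignment yields a value below 1/2, so this is the minimum.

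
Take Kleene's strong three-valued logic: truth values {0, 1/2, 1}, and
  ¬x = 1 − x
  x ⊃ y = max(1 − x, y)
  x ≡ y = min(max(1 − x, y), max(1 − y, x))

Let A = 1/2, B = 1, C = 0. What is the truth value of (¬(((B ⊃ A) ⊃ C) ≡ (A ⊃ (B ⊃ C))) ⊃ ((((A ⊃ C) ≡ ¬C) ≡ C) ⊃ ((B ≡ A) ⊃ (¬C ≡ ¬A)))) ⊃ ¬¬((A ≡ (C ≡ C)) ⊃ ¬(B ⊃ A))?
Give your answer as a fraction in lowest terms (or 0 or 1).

1/2

B ⊃ A = 1 ⊃ 1/2 = 1/2
(B ⊃ A) ⊃ C = 1/2 ⊃ 0 = 1/2
B ⊃ C = 1 ⊃ 0 = 0
A ⊃ (B ⊃ C) = 1/2 ⊃ 0 = 1/2
((B ⊃ A) ⊃ C) ≡ (A ⊃ (B ⊃ C)) = 1/2 ≡ 1/2 = 1/2
¬(((B ⊃ A) ⊃ C) ≡ (A ⊃ (B ⊃ C))) = ¬1/2 = 1/2
A ⊃ C = 1/2 ⊃ 0 = 1/2
¬C = ¬0 = 1
(A ⊃ C) ≡ ¬C = 1/2 ≡ 1 = 1/2
((A ⊃ C) ≡ ¬C) ≡ C = 1/2 ≡ 0 = 1/2
B ≡ A = 1 ≡ 1/2 = 1/2
¬C = ¬0 = 1
¬A = ¬1/2 = 1/2
¬C ≡ ¬A = 1 ≡ 1/2 = 1/2
(B ≡ A) ⊃ (¬C ≡ ¬A) = 1/2 ⊃ 1/2 = 1/2
(((A ⊃ C) ≡ ¬C) ≡ C) ⊃ ((B ≡ A) ⊃ (¬C ≡ ¬A)) = 1/2 ⊃ 1/2 = 1/2
¬(((B ⊃ A) ⊃ C) ≡ (A ⊃ (B ⊃ C))) ⊃ ((((A ⊃ C) ≡ ¬C) ≡ C) ⊃ ((B ≡ A) ⊃ (¬C ≡ ¬A))) = 1/2 ⊃ 1/2 = 1/2
C ≡ C = 0 ≡ 0 = 1
A ≡ (C ≡ C) = 1/2 ≡ 1 = 1/2
B ⊃ A = 1 ⊃ 1/2 = 1/2
¬(B ⊃ A) = ¬1/2 = 1/2
(A ≡ (C ≡ C)) ⊃ ¬(B ⊃ A) = 1/2 ⊃ 1/2 = 1/2
¬((A ≡ (C ≡ C)) ⊃ ¬(B ⊃ A)) = ¬1/2 = 1/2
¬¬((A ≡ (C ≡ C)) ⊃ ¬(B ⊃ A)) = ¬1/2 = 1/2
(¬(((B ⊃ A) ⊃ C) ≡ (A ⊃ (B ⊃ C))) ⊃ ((((A ⊃ C) ≡ ¬C) ≡ C) ⊃ ((B ≡ A) ⊃ (¬C ≡ ¬A)))) ⊃ ¬¬((A ≡ (C ≡ C)) ⊃ ¬(B ⊃ A)) = 1/2 ⊃ 1/2 = 1/2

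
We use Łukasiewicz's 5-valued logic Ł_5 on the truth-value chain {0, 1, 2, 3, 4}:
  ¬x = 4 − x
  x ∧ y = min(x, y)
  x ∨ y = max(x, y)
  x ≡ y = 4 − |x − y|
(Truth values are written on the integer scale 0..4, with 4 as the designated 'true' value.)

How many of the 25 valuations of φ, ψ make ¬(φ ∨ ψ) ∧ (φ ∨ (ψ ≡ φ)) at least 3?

4

value 4: 1 assignment (counts)
value 3: 3 assignments (counts)
value 2: 5 assignments
value 1: 7 assignments
value 0: 9 assignments
So 4 of the 25 assignments meet the threshold.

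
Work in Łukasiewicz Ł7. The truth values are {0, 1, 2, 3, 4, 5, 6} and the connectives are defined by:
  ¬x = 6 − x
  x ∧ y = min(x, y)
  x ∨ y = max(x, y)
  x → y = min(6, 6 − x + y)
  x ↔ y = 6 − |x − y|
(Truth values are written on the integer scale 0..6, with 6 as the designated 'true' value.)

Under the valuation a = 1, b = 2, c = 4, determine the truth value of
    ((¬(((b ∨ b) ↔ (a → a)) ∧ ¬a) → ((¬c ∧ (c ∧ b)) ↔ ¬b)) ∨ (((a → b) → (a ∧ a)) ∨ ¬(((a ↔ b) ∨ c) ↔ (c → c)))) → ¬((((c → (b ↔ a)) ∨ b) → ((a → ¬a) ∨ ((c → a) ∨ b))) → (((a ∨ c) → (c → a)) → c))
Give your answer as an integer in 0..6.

1

b ∨ b = 2 ∨ 2 = 2
a → a = 1 → 1 = 6
(b ∨ b) ↔ (a → a) = 2 ↔ 6 = 2
¬a = ¬1 = 5
((b ∨ b) ↔ (a → a)) ∧ ¬a = 2 ∧ 5 = 2
¬(((b ∨ b) ↔ (a → a)) ∧ ¬a) = ¬2 = 4
¬c = ¬4 = 2
c ∧ b = 4 ∧ 2 = 2
¬c ∧ (c ∧ b) = 2 ∧ 2 = 2
¬b = ¬2 = 4
(¬c ∧ (c ∧ b)) ↔ ¬b = 2 ↔ 4 = 4
¬(((b ∨ b) ↔ (a → a)) ∧ ¬a) → ((¬c ∧ (c ∧ b)) ↔ ¬b) = 4 → 4 = 6
a → b = 1 → 2 = 6
a ∧ a = 1 ∧ 1 = 1
(a → b) → (a ∧ a) = 6 → 1 = 1
a ↔ b = 1 ↔ 2 = 5
(a ↔ b) ∨ c = 5 ∨ 4 = 5
c → c = 4 → 4 = 6
((a ↔ b) ∨ c) ↔ (c → c) = 5 ↔ 6 = 5
¬(((a ↔ b) ∨ c) ↔ (c → c)) = ¬5 = 1
((a → b) → (a ∧ a)) ∨ ¬(((a ↔ b) ∨ c) ↔ (c → c)) = 1 ∨ 1 = 1
(¬(((b ∨ b) ↔ (a → a)) ∧ ¬a) → ((¬c ∧ (c ∧ b)) ↔ ¬b)) ∨ (((a → b) → (a ∧ a)) ∨ ¬(((a ↔ b) ∨ c) ↔ (c → c))) = 6 ∨ 1 = 6
b ↔ a = 2 ↔ 1 = 5
c → (b ↔ a) = 4 → 5 = 6
(c → (b ↔ a)) ∨ b = 6 ∨ 2 = 6
¬a = ¬1 = 5
a → ¬a = 1 → 5 = 6
c → a = 4 → 1 = 3
(c → a) ∨ b = 3 ∨ 2 = 3
(a → ¬a) ∨ ((c → a) ∨ b) = 6 ∨ 3 = 6
((c → (b ↔ a)) ∨ b) → ((a → ¬a) ∨ ((c → a) ∨ b)) = 6 → 6 = 6
a ∨ c = 1 ∨ 4 = 4
c → a = 4 → 1 = 3
(a ∨ c) → (c → a) = 4 → 3 = 5
((a ∨ c) → (c → a)) → c = 5 → 4 = 5
(((c → (b ↔ a)) ∨ b) → ((a → ¬a) ∨ ((c → a) ∨ b))) → (((a ∨ c) → (c → a)) → c) = 6 → 5 = 5
¬((((c → (b ↔ a)) ∨ b) → ((a → ¬a) ∨ ((c → a) ∨ b))) → (((a ∨ c) → (c → a)) → c)) = ¬5 = 1
((¬(((b ∨ b) ↔ (a → a)) ∧ ¬a) → ((¬c ∧ (c ∧ b)) ↔ ¬b)) ∨ (((a → b) → (a ∧ a)) ∨ ¬(((a ↔ b) ∨ c) ↔ (c → c)))) → ¬((((c → (b ↔ a)) ∨ b) → ((a → ¬a) ∨ ((c → a) ∨ b))) → (((a ∨ c) → (c → a)) → c)) = 6 → 1 = 1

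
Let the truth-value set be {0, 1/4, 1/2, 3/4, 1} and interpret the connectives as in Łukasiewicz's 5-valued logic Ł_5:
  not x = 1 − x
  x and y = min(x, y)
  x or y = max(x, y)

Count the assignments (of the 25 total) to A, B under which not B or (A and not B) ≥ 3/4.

10

value 1: 5 assignments (counts)
value 3/4: 5 assignments (counts)
value 1/2: 5 assignments
value 1/4: 5 assignments
value 0: 5 assignments
So 10 of the 25 assignments meet the threshold.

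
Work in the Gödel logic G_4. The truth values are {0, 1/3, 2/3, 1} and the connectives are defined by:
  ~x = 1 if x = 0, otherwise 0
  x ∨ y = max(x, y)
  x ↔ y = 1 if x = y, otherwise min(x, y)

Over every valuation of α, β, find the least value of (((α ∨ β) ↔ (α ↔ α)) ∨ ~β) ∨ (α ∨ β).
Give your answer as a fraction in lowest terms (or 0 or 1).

1/3

Take α = 0, β = 1/3:
α ∨ β = 0 ∨ 1/3 = 1/3
α ↔ α = 0 ↔ 0 = 1
(α ∨ β) ↔ (α ↔ α) = 1/3 ↔ 1 = 1/3
~β = ~1/3 = 0
((α ∨ β) ↔ (α ↔ α)) ∨ ~β = 1/3 ∨ 0 = 1/3
α ∨ β = 0 ∨ 1/3 = 1/3
(((α ∨ β) ↔ (α ↔ α)) ∨ ~β) ∨ (α ∨ β) = 1/3 ∨ 1/3 = 1/3
No assignment yields a value below 1/3, so this is the minimum.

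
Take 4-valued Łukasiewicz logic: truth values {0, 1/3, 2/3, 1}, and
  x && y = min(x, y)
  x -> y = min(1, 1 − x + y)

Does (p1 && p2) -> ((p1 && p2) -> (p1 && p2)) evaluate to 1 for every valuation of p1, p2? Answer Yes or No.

Yes

p1 = 0, p2 = 0 ↦ 1
p1 = 0, p2 = 1/3 ↦ 1
p1 = 0, p2 = 2/3 ↦ 1
p1 = 0, p2 = 1 ↦ 1
p1 = 1/3, p2 = 0 ↦ 1
p1 = 1/3, p2 = 1/3 ↦ 1
p1 = 1/3, p2 = 2/3 ↦ 1
p1 = 1/3, p2 = 1 ↦ 1
p1 = 2/3, p2 = 0 ↦ 1
p1 = 2/3, p2 = 1/3 ↦ 1
p1 = 2/3, p2 = 2/3 ↦ 1
p1 = 2/3, p2 = 1 ↦ 1
p1 = 1, p2 = 0 ↦ 1
p1 = 1, p2 = 1/3 ↦ 1
p1 = 1, p2 = 2/3 ↦ 1
p1 = 1, p2 = 1 ↦ 1
Every assignment gives a value ≥ 1.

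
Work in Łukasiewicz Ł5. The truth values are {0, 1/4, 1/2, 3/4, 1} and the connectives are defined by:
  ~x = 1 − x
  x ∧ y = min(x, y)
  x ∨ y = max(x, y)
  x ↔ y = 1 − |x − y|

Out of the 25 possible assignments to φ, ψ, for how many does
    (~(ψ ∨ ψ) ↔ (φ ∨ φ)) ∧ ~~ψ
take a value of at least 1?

1

value 1: 1 assignment (counts)
value 3/4: 4 assignments
value 1/2: 7 assignments
value 1/4: 7 assignments
value 0: 6 assignments
So 1 of the 25 assignments meets the threshold.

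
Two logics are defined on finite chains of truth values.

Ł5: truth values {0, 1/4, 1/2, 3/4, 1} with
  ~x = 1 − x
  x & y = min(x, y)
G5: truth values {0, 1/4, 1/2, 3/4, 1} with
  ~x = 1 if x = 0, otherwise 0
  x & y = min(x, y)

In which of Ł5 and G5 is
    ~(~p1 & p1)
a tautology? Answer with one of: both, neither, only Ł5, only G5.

In Ł5: at p1 = 1/4 the value is 3/4 — not a tautology.
In G5: every assignment gives 1 — tautology.

only G5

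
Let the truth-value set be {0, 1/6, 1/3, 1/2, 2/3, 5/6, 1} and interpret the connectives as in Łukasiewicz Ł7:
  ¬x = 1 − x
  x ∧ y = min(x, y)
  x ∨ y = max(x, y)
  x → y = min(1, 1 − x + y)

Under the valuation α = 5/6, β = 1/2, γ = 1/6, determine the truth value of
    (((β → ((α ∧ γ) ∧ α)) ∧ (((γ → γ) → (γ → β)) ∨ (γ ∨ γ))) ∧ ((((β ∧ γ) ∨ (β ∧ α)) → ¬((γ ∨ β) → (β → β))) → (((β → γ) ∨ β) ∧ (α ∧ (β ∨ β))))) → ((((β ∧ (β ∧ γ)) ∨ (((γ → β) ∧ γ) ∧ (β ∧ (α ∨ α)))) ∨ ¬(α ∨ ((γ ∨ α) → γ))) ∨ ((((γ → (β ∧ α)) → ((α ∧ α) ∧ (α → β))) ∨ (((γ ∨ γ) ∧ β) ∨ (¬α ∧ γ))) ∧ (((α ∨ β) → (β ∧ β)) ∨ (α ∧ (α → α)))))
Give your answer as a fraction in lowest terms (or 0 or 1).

1

α ∧ γ = 5/6 ∧ 1/6 = 1/6
(α ∧ γ) ∧ α = 1/6 ∧ 5/6 = 1/6
β → ((α ∧ γ) ∧ α) = 1/2 → 1/6 = 2/3
γ → γ = 1/6 → 1/6 = 1
γ → β = 1/6 → 1/2 = 1
(γ → γ) → (γ → β) = 1 → 1 = 1
γ ∨ γ = 1/6 ∨ 1/6 = 1/6
((γ → γ) → (γ → β)) ∨ (γ ∨ γ) = 1 ∨ 1/6 = 1
(β → ((α ∧ γ) ∧ α)) ∧ (((γ → γ) → (γ → β)) ∨ (γ ∨ γ)) = 2/3 ∧ 1 = 2/3
β ∧ γ = 1/2 ∧ 1/6 = 1/6
β ∧ α = 1/2 ∧ 5/6 = 1/2
(β ∧ γ) ∨ (β ∧ α) = 1/6 ∨ 1/2 = 1/2
γ ∨ β = 1/6 ∨ 1/2 = 1/2
β → β = 1/2 → 1/2 = 1
(γ ∨ β) → (β → β) = 1/2 → 1 = 1
¬((γ ∨ β) → (β → β)) = ¬1 = 0
((β ∧ γ) ∨ (β ∧ α)) → ¬((γ ∨ β) → (β → β)) = 1/2 → 0 = 1/2
β → γ = 1/2 → 1/6 = 2/3
(β → γ) ∨ β = 2/3 ∨ 1/2 = 2/3
β ∨ β = 1/2 ∨ 1/2 = 1/2
α ∧ (β ∨ β) = 5/6 ∧ 1/2 = 1/2
((β → γ) ∨ β) ∧ (α ∧ (β ∨ β)) = 2/3 ∧ 1/2 = 1/2
(((β ∧ γ) ∨ (β ∧ α)) → ¬((γ ∨ β) → (β → β))) → (((β → γ) ∨ β) ∧ (α ∧ (β ∨ β))) = 1/2 → 1/2 = 1
((β → ((α ∧ γ) ∧ α)) ∧ (((γ → γ) → (γ → β)) ∨ (γ ∨ γ))) ∧ ((((β ∧ γ) ∨ (β ∧ α)) → ¬((γ ∨ β) → (β → β))) → (((β → γ) ∨ β) ∧ (α ∧ (β ∨ β)))) = 2/3 ∧ 1 = 2/3
β ∧ γ = 1/2 ∧ 1/6 = 1/6
β ∧ (β ∧ γ) = 1/2 ∧ 1/6 = 1/6
γ → β = 1/6 → 1/2 = 1
(γ → β) ∧ γ = 1 ∧ 1/6 = 1/6
α ∨ α = 5/6 ∨ 5/6 = 5/6
β ∧ (α ∨ α) = 1/2 ∧ 5/6 = 1/2
((γ → β) ∧ γ) ∧ (β ∧ (α ∨ α)) = 1/6 ∧ 1/2 = 1/6
(β ∧ (β ∧ γ)) ∨ (((γ → β) ∧ γ) ∧ (β ∧ (α ∨ α))) = 1/6 ∨ 1/6 = 1/6
γ ∨ α = 1/6 ∨ 5/6 = 5/6
(γ ∨ α) → γ = 5/6 → 1/6 = 1/3
α ∨ ((γ ∨ α) → γ) = 5/6 ∨ 1/3 = 5/6
¬(α ∨ ((γ ∨ α) → γ)) = ¬5/6 = 1/6
((β ∧ (β ∧ γ)) ∨ (((γ → β) ∧ γ) ∧ (β ∧ (α ∨ α)))) ∨ ¬(α ∨ ((γ ∨ α) → γ)) = 1/6 ∨ 1/6 = 1/6
β ∧ α = 1/2 ∧ 5/6 = 1/2
γ → (β ∧ α) = 1/6 → 1/2 = 1
α ∧ α = 5/6 ∧ 5/6 = 5/6
α → β = 5/6 → 1/2 = 2/3
(α ∧ α) ∧ (α → β) = 5/6 ∧ 2/3 = 2/3
(γ → (β ∧ α)) → ((α ∧ α) ∧ (α → β)) = 1 → 2/3 = 2/3
γ ∨ γ = 1/6 ∨ 1/6 = 1/6
(γ ∨ γ) ∧ β = 1/6 ∧ 1/2 = 1/6
¬α = ¬5/6 = 1/6
¬α ∧ γ = 1/6 ∧ 1/6 = 1/6
((γ ∨ γ) ∧ β) ∨ (¬α ∧ γ) = 1/6 ∨ 1/6 = 1/6
((γ → (β ∧ α)) → ((α ∧ α) ∧ (α → β))) ∨ (((γ ∨ γ) ∧ β) ∨ (¬α ∧ γ)) = 2/3 ∨ 1/6 = 2/3
α ∨ β = 5/6 ∨ 1/2 = 5/6
β ∧ β = 1/2 ∧ 1/2 = 1/2
(α ∨ β) → (β ∧ β) = 5/6 → 1/2 = 2/3
α → α = 5/6 → 5/6 = 1
α ∧ (α → α) = 5/6 ∧ 1 = 5/6
((α ∨ β) → (β ∧ β)) ∨ (α ∧ (α → α)) = 2/3 ∨ 5/6 = 5/6
(((γ → (β ∧ α)) → ((α ∧ α) ∧ (α → β))) ∨ (((γ ∨ γ) ∧ β) ∨ (¬α ∧ γ))) ∧ (((α ∨ β) → (β ∧ β)) ∨ (α ∧ (α → α))) = 2/3 ∧ 5/6 = 2/3
(((β ∧ (β ∧ γ)) ∨ (((γ → β) ∧ γ) ∧ (β ∧ (α ∨ α)))) ∨ ¬(α ∨ ((γ ∨ α) → γ))) ∨ ((((γ → (β ∧ α)) → ((α ∧ α) ∧ (α → β))) ∨ (((γ ∨ γ) ∧ β) ∨ (¬α ∧ γ))) ∧ (((α ∨ β) → (β ∧ β)) ∨ (α ∧ (α → α)))) = 1/6 ∨ 2/3 = 2/3
(((β → ((α ∧ γ) ∧ α)) ∧ (((γ → γ) → (γ → β)) ∨ (γ ∨ γ))) ∧ ((((β ∧ γ) ∨ (β ∧ α)) → ¬((γ ∨ β) → (β → β))) → (((β → γ) ∨ β) ∧ (α ∧ (β ∨ β))))) → ((((β ∧ (β ∧ γ)) ∨ (((γ → β) ∧ γ) ∧ (β ∧ (α ∨ α)))) ∨ ¬(α ∨ ((γ ∨ α) → γ))) ∨ ((((γ → (β ∧ α)) → ((α ∧ α) ∧ (α → β))) ∨ (((γ ∨ γ) ∧ β) ∨ (¬α ∧ γ))) ∧ (((α ∨ β) → (β ∧ β)) ∨ (α ∧ (α → α))))) = 2/3 → 2/3 = 1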